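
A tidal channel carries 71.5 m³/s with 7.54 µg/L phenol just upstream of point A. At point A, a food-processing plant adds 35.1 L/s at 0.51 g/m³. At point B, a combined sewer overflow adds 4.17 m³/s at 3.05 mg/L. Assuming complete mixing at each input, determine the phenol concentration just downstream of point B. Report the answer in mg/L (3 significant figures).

0.175 mg/L

7.54 µg/L = 0.00754 mg/L.
35.1 L/s = 0.0351 m³/s.
After input A: C = (71.5·0.00754 + 0.0351·0.51) / 71.54 = 0.007787 mg/L.
After input B: C = (71.54·0.007787 + 4.17·3.05) / 75.71 = 0.1754 mg/L.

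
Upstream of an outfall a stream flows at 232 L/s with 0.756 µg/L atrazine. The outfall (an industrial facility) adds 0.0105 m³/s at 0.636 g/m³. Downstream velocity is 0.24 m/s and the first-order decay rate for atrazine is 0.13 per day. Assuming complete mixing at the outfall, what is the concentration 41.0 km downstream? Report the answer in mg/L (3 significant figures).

0.0219 mg/L

232 L/s = 0.232 m³/s.
0.756 µg/L = 0.000756 mg/L.
After complete mixing, C₀ = (0.0105·0.636 + 0.232·0.000756) / 0.2425 = 0.02826 mg/L.
Travel time t = 4.1e+04 m / 0.24 m/s = 1.708e+05 s = 1.977 d.
C = 0.02826·exp(−0.13·1.977) = 0.02826·0.7733 = 0.02186 mg/L.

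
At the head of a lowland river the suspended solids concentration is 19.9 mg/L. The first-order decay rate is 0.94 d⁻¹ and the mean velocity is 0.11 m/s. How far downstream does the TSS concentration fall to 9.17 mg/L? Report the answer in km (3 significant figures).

From C = C₀·e^(−kt), t = ln(C₀/C)/k = ln(19.9/9.17)/0.94 = 0.7748/0.94 = 0.8242 d.
Distance = v·t = 0.11 m/s × 7.121e+04 s = 7834 m = 7.834 km.

7.83 km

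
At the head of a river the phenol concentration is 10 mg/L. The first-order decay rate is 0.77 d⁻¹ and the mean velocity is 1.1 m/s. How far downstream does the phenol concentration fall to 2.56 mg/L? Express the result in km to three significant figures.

168 km

From C = C₀·e^(−kt), t = ln(C₀/C)/k = ln(10/2.56)/0.77 = 1.363/0.77 = 1.77 d.
Distance = v·t = 1.1 m/s × 1.529e+05 s = 1.682e+05 m = 168.2 km.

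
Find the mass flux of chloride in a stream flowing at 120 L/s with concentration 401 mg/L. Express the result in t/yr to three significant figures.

1520 t/yr

120 L/s = 0.12 m³/s.
Mass flux = Q·C = 0.12 m³/s × 401 g/m³ = 48.12 g/s.
= 48.12 g/s × 31.56 = 1519 t/yr.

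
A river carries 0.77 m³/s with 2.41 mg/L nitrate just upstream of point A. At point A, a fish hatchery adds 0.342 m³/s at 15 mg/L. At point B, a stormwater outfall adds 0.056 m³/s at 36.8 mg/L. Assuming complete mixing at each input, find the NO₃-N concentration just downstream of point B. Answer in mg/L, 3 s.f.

After input A: C = (0.77·2.41 + 0.342·15) / 1.112 = 6.282 mg/L.
After input B: C = (1.112·6.282 + 0.056·36.8) / 1.168 = 7.745 mg/L.

7.75 mg/L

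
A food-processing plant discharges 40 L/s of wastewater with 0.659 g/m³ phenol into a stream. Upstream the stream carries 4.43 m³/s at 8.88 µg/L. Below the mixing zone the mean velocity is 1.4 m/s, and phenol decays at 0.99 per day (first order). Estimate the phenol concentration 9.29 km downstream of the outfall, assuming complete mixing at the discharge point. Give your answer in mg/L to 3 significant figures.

0.0136 mg/L

40 L/s = 0.04 m³/s.
8.88 µg/L = 0.00888 mg/L.
After complete mixing, C₀ = (0.04·0.659 + 4.43·0.00888) / 4.47 = 0.0147 mg/L.
Travel time t = 9290 m / 1.4 m/s = 6636 s = 0.0768 d.
C = 0.0147·exp(−0.99·0.0768) = 0.0147·0.9268 = 0.01362 mg/L.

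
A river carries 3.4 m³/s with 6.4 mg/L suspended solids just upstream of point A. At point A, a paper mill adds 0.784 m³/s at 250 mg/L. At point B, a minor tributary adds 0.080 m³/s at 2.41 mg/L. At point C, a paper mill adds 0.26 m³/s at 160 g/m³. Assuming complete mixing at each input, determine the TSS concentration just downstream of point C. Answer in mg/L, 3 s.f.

After input A: C = (3.4·6.4 + 0.784·250) / 4.184 = 52.05 mg/L.
After input B: C = (4.184·52.05 + 0.08·2.41) / 4.264 = 51.11 mg/L.
After input C: C = (4.264·51.11 + 0.26·160) / 4.524 = 57.37 mg/L.

57.4 mg/L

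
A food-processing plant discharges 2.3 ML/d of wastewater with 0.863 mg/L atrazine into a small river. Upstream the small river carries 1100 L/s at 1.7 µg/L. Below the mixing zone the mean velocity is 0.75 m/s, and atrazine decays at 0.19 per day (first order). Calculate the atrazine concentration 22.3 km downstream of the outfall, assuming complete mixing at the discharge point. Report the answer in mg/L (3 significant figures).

2.3 ML/d = 0.02662 m³/s.
1100 L/s = 1.1 m³/s.
1.7 µg/L = 0.0017 mg/L.
After complete mixing, C₀ = (0.02662·0.863 + 1.1·0.0017) / 1.127 = 0.02205 mg/L.
Travel time t = 2.23e+04 m / 0.75 m/s = 2.973e+04 s = 0.3441 d.
C = 0.02205·exp(−0.19·0.3441) = 0.02205·0.9367 = 0.02066 mg/L.

0.0207 mg/L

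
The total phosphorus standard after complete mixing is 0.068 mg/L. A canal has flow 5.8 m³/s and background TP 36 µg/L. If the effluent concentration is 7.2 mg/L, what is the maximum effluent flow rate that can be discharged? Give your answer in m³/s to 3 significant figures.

36 µg/L = 0.036 mg/L.
Mass balance at complete mixing: C_std·(Q_w + Q_r) = Q_w·C_e + Q_r·C_b.
Rearranging, Q_w = Q_r·(C_std − C_b)/(C_e − C_std) = 5.8·(0.068 − 0.036) / (7.2 − 0.068) = 0.02602 m³/s.

0.0260 m³/s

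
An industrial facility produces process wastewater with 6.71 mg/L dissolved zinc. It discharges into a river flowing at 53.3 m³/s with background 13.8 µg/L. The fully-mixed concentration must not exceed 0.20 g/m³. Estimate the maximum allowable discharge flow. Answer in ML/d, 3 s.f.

13.8 µg/L = 0.0138 mg/L.
Mass balance at complete mixing: C_std·(Q_w + Q_r) = Q_w·C_e + Q_r·C_b.
Rearranging, Q_w = Q_r·(C_std − C_b)/(C_e − C_std) = 53.3·(0.2 − 0.0138) / (6.71 − 0.2) = 1.524 m³/s.
= 131.7 ML/d.

132 ML/d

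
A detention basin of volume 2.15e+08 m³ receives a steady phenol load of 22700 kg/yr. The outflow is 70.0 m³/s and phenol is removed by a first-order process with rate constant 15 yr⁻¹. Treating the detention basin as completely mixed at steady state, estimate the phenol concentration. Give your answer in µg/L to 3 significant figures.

Outflow Q = 70.0 m³/s × 3.156e+07 s/yr = 2.209e+09 m³/yr.
Steady-state CSTR mass balance: W = Q·C + k·V·C, so C = W/(Q + kV).
Q + kV = 2.209e+09 + 15·2.15e+08 = 5.434e+09 m³/yr.
C = 22700/5.434e+09 = 4.177e-06 kg/m³ = 0.004177 mg/L = 4.177 µg/L.

4.18 µg/L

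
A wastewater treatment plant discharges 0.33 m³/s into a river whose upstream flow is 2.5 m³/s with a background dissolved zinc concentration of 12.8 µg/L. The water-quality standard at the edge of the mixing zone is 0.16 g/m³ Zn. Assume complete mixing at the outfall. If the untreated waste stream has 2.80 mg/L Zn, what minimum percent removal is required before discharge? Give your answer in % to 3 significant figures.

54.5 %

12.8 µg/L = 0.0128 mg/L.
Mass balance: 0.16·2.83 = 0.33·Cₑ + 2.5·0.0128.
Cₑ = (0.4528 − 0.032) / 0.33 = 1.275 mg/L.
Required removal = 1 − 1.275/2.80 = 54.46 %.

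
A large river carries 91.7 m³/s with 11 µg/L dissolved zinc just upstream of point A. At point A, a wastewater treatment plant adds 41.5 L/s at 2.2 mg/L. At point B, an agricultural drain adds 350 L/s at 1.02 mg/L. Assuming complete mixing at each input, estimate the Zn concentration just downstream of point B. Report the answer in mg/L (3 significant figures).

11 µg/L = 0.011 mg/L.
41.5 L/s = 0.0415 m³/s.
After input A: C = (91.7·0.011 + 0.0415·2.2) / 91.74 = 0.01199 mg/L.
350 L/s = 0.35 m³/s.
After input B: C = (91.74·0.01199 + 0.35·1.02) / 92.09 = 0.01582 mg/L.

0.0158 mg/L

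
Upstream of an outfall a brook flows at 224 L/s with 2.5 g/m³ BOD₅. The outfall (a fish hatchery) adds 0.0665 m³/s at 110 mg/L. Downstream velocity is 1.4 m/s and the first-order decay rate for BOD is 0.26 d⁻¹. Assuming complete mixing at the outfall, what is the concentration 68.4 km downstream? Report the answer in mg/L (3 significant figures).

224 L/s = 0.224 m³/s.
After complete mixing, C₀ = (0.0665·110 + 0.224·2.5) / 0.2905 = 27.11 mg/L.
Travel time t = 6.84e+04 m / 1.4 m/s = 4.886e+04 s = 0.5655 d.
C = 27.11·exp(−0.26·0.5655) = 27.11·0.8633 = 23.4 mg/L.

23.4 mg/L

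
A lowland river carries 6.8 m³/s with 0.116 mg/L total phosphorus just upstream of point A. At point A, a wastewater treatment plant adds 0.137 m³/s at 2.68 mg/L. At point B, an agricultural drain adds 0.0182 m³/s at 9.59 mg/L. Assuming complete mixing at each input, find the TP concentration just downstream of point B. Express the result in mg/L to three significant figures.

After input A: C = (6.8·0.116 + 0.137·2.68) / 6.937 = 0.1666 mg/L.
After input B: C = (6.937·0.1666 + 0.0182·9.59) / 6.955 = 0.1913 mg/L.

0.191 mg/L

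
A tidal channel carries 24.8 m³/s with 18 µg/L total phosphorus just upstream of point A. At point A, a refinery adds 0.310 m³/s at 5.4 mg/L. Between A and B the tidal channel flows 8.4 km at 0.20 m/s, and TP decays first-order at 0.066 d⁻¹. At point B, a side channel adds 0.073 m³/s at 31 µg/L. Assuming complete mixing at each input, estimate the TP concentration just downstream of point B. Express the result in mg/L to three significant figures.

0.0816 mg/L

18 µg/L = 0.018 mg/L.
After input A: C = (24.8·0.018 + 0.31·5.4) / 25.11 = 0.08444 mg/L.
Over the 8.4 km reach to input B (t = 4.2e+04 s = 0.4861 d), decay gives C = 0.08444·exp(−0.066·0.4861) = 0.08178 mg/L.
31 µg/L = 0.031 mg/L.
After input B: C = (25.11·0.08178 + 0.073·0.031) / 25.18 = 0.08163 mg/L.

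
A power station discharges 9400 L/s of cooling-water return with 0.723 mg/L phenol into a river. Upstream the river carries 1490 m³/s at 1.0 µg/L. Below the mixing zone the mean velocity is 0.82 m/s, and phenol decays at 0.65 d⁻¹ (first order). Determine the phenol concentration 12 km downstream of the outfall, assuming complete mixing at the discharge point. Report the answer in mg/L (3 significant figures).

9400 L/s = 9.4 m³/s.
1.0 µg/L = 0.001 mg/L.
After complete mixing, C₀ = (9.4·0.723 + 1490·0.001) / 1499 = 0.005526 mg/L.
Travel time t = 1.2e+04 m / 0.82 m/s = 1.463e+04 s = 0.1694 d.
C = 0.005526·exp(−0.65·0.1694) = 0.005526·0.8957 = 0.00495 mg/L.

0.00495 mg/L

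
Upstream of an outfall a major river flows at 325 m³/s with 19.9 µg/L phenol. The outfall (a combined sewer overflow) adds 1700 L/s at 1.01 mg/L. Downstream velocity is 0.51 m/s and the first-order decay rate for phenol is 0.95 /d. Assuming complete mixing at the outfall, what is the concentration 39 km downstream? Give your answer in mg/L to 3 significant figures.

1700 L/s = 1.7 m³/s.
19.9 µg/L = 0.0199 mg/L.
After complete mixing, C₀ = (1.7·1.01 + 325·0.0199) / 326.7 = 0.02505 mg/L.
Travel time t = 3.9e+04 m / 0.51 m/s = 7.647e+04 s = 0.8851 d.
C = 0.02505·exp(−0.95·0.8851) = 0.02505·0.4314 = 0.01081 mg/L.

0.0108 mg/L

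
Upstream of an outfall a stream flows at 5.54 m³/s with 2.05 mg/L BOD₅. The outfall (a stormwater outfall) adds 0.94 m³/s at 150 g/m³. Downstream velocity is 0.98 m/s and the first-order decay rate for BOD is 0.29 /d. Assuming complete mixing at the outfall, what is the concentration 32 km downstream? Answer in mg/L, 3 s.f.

After complete mixing, C₀ = (0.94·150 + 5.54·2.05) / 6.48 = 23.51 mg/L.
Travel time t = 3.2e+04 m / 0.98 m/s = 3.265e+04 s = 0.3779 d.
C = 23.51·exp(−0.29·0.3779) = 23.51·0.8962 = 21.07 mg/L.

21.1 mg/L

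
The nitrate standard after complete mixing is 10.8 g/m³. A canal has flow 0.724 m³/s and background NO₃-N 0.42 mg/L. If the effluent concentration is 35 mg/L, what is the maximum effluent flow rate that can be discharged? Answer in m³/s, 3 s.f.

0.311 m³/s

Mass balance at complete mixing: C_std·(Q_w + Q_r) = Q_w·C_e + Q_r·C_b.
Rearranging, Q_w = Q_r·(C_std − C_b)/(C_e − C_std) = 0.724·(10.8 − 0.42) / (35 − 10.8) = 0.3105 m³/s.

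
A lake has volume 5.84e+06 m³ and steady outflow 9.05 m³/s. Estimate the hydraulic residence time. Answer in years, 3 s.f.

0.0204 yr

Q = 9.05 m³/s × 3.156e+07 s/yr = 2.856e+08 m³/yr.
Hydraulic residence time τ = V/Q = 5.84e+06/2.856e+08 = 0.02045 yr.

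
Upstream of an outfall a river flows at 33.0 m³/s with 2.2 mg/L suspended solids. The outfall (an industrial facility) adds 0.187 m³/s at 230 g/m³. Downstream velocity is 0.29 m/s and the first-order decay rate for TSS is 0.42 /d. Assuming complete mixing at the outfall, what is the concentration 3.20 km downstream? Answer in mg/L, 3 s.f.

After complete mixing, C₀ = (0.187·230 + 33·2.2) / 33.19 = 3.484 mg/L.
Travel time t = 3200 m / 0.29 m/s = 1.103e+04 s = 0.1277 d.
C = 3.484·exp(−0.42·0.1277) = 3.484·0.9478 = 3.302 mg/L.

3.30 mg/L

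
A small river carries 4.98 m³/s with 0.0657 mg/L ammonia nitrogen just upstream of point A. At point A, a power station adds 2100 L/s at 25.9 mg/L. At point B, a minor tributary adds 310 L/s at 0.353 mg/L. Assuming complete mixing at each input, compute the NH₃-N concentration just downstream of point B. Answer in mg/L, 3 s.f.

7.42 mg/L

2100 L/s = 2.1 m³/s.
After input A: C = (4.98·0.0657 + 2.1·25.9) / 7.08 = 7.728 mg/L.
310 L/s = 0.31 m³/s.
After input B: C = (7.08·7.728 + 0.31·0.353) / 7.39 = 7.419 mg/L.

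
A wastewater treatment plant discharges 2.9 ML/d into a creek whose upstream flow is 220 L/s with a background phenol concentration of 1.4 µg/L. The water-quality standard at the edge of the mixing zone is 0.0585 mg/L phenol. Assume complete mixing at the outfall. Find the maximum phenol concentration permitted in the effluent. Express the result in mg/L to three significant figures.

2.9 ML/d = 0.03356 m³/s.
220 L/s = 0.22 m³/s.
1.4 µg/L = 0.0014 mg/L.
Mass balance: 0.0585·0.2536 = 0.03356·Cₑ + 0.22·0.0014.
Cₑ = (0.01483 − 0.000308) / 0.03356 = 0.4328 mg/L.

0.433 mg/L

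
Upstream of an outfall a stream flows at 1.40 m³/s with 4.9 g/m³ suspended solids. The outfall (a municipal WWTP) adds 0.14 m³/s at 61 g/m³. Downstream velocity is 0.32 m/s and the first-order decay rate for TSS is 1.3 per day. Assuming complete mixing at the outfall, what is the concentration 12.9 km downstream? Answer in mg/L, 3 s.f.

5.45 mg/L

After complete mixing, C₀ = (0.14·61 + 1.4·4.9) / 1.54 = 10 mg/L.
Travel time t = 1.29e+04 m / 0.32 m/s = 4.031e+04 s = 0.4666 d.
C = 10·exp(−1.3·0.4666) = 10·0.5452 = 5.452 mg/L.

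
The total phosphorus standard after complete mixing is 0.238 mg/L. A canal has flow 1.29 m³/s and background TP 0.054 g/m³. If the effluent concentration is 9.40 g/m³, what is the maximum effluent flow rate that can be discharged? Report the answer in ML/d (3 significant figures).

2.24 ML/d

Mass balance at complete mixing: C_std·(Q_w + Q_r) = Q_w·C_e + Q_r·C_b.
Rearranging, Q_w = Q_r·(C_std − C_b)/(C_e − C_std) = 1.29·(0.238 − 0.054) / (9.4 − 0.238) = 0.02591 m³/s.
= 2.238 ML/d.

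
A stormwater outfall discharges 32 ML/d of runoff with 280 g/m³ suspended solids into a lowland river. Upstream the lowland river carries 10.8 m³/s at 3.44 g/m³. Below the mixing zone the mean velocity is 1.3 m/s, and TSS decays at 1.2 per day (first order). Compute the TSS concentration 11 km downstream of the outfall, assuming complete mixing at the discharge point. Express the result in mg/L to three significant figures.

32 ML/d = 0.3704 m³/s.
After complete mixing, C₀ = (0.3704·280 + 10.8·3.44) / 11.17 = 12.61 mg/L.
Travel time t = 1.1e+04 m / 1.3 m/s = 8462 s = 0.09793 d.
C = 12.61·exp(−1.2·0.09793) = 12.61·0.8891 = 11.21 mg/L.

11.2 mg/L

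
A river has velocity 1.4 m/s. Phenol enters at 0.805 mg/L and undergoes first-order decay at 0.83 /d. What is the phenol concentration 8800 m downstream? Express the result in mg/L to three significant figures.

Travel time t = 8800 m / 1.4 m/s = 8800/1.4 = 6286 s = 0.07275 d.
First-order decay: C = 0.805·exp(−0.83·0.07275) = 0.805·0.9414 = 0.7578 mg/L.

0.758 mg/L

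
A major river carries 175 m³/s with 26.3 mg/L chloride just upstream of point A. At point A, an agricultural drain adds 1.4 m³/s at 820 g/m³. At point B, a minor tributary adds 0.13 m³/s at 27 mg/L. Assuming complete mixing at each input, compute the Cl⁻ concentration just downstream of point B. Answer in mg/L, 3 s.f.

After input A: C = (175·26.3 + 1.4·820) / 176.4 = 32.6 mg/L.
After input B: C = (176.4·32.6 + 0.13·27) / 176.5 = 32.6 mg/L.

32.6 mg/L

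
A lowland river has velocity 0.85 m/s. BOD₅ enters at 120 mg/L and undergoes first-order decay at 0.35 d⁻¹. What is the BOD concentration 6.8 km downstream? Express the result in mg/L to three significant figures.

Travel time t = 6.8 km / 0.85 m/s = 6800/0.85 = 8000 s = 0.09259 d.
First-order decay: C = 120·exp(−0.35·0.09259) = 120·0.9681 = 116.2 mg/L.

116 mg/L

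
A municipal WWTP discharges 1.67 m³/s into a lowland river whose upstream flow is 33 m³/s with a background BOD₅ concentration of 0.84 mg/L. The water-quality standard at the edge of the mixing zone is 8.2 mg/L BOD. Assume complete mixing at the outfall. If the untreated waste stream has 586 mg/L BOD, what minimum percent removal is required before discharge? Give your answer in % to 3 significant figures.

73.8 %

Mass balance: 8.2·34.67 = 1.67·Cₑ + 33·0.84.
Cₑ = (284.3 − 27.72) / 1.67 = 153.6 mg/L.
Required removal = 1 − 153.6/586 = 73.78 %.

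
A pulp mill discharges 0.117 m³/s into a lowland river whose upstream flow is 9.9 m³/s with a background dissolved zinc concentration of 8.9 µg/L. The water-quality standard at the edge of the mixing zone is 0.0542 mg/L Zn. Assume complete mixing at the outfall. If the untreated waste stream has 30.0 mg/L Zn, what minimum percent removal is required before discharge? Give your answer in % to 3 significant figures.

8.9 µg/L = 0.0089 mg/L.
Mass balance: 0.0542·10.02 = 0.117·Cₑ + 9.9·0.0089.
Cₑ = (0.5429 − 0.08811) / 0.117 = 3.887 mg/L.
Required removal = 1 − 3.887/30.0 = 87.04 %.

87.0 %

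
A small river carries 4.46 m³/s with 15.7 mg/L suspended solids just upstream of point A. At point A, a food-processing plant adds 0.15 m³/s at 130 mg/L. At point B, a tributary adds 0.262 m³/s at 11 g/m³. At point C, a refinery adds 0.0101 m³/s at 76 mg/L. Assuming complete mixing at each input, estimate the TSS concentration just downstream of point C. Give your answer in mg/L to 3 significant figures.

After input A: C = (4.46·15.7 + 0.15·130) / 4.61 = 19.42 mg/L.
After input B: C = (4.61·19.42 + 0.262·11) / 4.872 = 18.97 mg/L.
After input C: C = (4.872·18.97 + 0.0101·76) / 4.882 = 19.08 mg/L.

19.1 mg/L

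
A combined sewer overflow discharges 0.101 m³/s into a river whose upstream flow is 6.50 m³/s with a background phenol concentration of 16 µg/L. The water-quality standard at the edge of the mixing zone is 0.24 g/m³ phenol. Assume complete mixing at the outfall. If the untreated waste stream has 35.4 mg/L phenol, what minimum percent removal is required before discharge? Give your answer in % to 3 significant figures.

58.6 %

16 µg/L = 0.016 mg/L.
Mass balance: 0.24·6.601 = 0.101·Cₑ + 6.5·0.016.
Cₑ = (1.584 − 0.104) / 0.101 = 14.66 mg/L.
Required removal = 1 − 14.66/35.4 = 58.6 %.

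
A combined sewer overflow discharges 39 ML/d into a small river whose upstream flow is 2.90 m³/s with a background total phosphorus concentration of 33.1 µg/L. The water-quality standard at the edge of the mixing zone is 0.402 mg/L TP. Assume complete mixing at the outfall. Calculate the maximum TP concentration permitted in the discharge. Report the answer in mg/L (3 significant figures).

39 ML/d = 0.4514 m³/s.
33.1 µg/L = 0.0331 mg/L.
Mass balance: 0.402·3.351 = 0.4514·Cₑ + 2.9·0.0331.
Cₑ = (1.347 − 0.09599) / 0.4514 = 2.772 mg/L.

2.77 mg/L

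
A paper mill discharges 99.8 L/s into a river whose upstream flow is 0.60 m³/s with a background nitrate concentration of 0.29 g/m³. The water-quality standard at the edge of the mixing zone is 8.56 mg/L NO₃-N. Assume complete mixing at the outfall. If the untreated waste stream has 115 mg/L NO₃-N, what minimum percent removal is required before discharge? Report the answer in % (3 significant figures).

99.8 L/s = 0.0998 m³/s.
Mass balance: 8.56·0.6998 = 0.0998·Cₑ + 0.6·0.29.
Cₑ = (5.99 − 0.174) / 0.0998 = 58.28 mg/L.
Required removal = 1 − 58.28/115 = 49.32 %.

49.3 %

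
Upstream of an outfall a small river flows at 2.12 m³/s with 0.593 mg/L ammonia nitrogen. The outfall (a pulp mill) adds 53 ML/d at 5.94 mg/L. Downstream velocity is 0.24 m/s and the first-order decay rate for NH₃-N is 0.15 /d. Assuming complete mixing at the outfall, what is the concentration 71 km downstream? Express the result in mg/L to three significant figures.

53 ML/d = 0.6134 m³/s.
After complete mixing, C₀ = (0.6134·5.94 + 2.12·0.593) / 2.733 = 1.793 mg/L.
Travel time t = 7.1e+04 m / 0.24 m/s = 2.958e+05 s = 3.424 d.
C = 1.793·exp(−0.15·3.424) = 1.793·0.5983 = 1.073 mg/L.

1.07 mg/L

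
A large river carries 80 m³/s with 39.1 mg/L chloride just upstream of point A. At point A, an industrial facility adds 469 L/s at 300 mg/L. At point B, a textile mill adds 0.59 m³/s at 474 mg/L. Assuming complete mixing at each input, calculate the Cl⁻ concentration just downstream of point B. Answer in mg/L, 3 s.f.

43.8 mg/L

469 L/s = 0.469 m³/s.
After input A: C = (80·39.1 + 0.469·300) / 80.47 = 40.62 mg/L.
After input B: C = (80.47·40.62 + 0.59·474) / 81.06 = 43.78 mg/L.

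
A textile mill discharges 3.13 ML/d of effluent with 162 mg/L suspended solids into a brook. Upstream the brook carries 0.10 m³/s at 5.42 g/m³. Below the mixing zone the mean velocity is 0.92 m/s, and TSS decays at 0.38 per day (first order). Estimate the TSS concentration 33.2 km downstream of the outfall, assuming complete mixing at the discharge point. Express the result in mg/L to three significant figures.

3.13 ML/d = 0.03623 m³/s.
After complete mixing, C₀ = (0.03623·162 + 0.1·5.42) / 0.1362 = 47.06 mg/L.
Travel time t = 3.32e+04 m / 0.92 m/s = 3.609e+04 s = 0.4177 d.
C = 47.06·exp(−0.38·0.4177) = 47.06·0.8532 = 40.15 mg/L.

40.2 mg/L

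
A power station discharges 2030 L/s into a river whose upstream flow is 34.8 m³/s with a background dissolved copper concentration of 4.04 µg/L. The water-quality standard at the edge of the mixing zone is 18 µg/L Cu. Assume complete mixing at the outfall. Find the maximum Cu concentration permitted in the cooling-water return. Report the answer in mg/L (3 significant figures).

2030 L/s = 2.03 m³/s.
4.04 µg/L = 0.00404 mg/L.
18 µg/L = 0.018 mg/L.
Mass balance: 0.018·36.83 = 2.03·Cₑ + 34.8·0.00404.
Cₑ = (0.6629 − 0.1406) / 2.03 = 0.2573 mg/L.

0.257 mg/L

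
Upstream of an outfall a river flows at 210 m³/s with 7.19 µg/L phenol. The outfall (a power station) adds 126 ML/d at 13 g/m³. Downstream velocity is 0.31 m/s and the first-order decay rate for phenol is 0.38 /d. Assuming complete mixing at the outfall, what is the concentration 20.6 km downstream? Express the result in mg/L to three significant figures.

0.0723 mg/L

126 ML/d = 1.458 m³/s.
7.19 µg/L = 0.00719 mg/L.
After complete mixing, C₀ = (1.458·13 + 210·0.00719) / 211.5 = 0.0968 mg/L.
Travel time t = 2.06e+04 m / 0.31 m/s = 6.645e+04 s = 0.7691 d.
C = 0.0968·exp(−0.38·0.7691) = 0.0968·0.7466 = 0.07226 mg/L.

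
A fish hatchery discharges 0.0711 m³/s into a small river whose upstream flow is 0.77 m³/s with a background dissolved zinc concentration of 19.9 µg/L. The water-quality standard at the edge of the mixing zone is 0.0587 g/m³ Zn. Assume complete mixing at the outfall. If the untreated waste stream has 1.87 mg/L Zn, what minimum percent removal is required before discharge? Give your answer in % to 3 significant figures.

19.9 µg/L = 0.0199 mg/L.
Mass balance: 0.0587·0.8411 = 0.0711·Cₑ + 0.77·0.0199.
Cₑ = (0.04937 − 0.01532) / 0.0711 = 0.4789 mg/L.
Required removal = 1 − 0.4789/1.87 = 74.39 %.

74.4 %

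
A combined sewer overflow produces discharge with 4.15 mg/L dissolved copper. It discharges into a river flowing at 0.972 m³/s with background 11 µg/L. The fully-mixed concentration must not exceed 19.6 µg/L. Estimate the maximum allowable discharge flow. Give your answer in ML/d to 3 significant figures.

0.175 ML/d

11 µg/L = 0.011 mg/L.
19.6 µg/L = 0.0196 mg/L.
Mass balance at complete mixing: C_std·(Q_w + Q_r) = Q_w·C_e + Q_r·C_b.
Rearranging, Q_w = Q_r·(C_std − C_b)/(C_e − C_std) = 0.972·(0.0196 − 0.011) / (4.15 − 0.0196) = 0.002024 m³/s.
= 0.1749 ML/d.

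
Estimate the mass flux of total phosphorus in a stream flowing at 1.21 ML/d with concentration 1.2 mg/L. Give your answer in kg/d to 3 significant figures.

1.21 ML/d = 0.014 m³/s.
Mass flux = Q·C = 0.014 m³/s × 1.2 g/m³ = 0.01681 g/s.
= 0.01681 g/s × 86.4 = 1.452 kg/d.

1.45 kg/d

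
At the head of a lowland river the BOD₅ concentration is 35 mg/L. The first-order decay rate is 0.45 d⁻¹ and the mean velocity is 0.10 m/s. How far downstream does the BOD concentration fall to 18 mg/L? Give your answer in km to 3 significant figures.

12.8 km

From C = C₀·e^(−kt), t = ln(C₀/C)/k = ln(35/18)/0.45 = 0.665/0.45 = 1.478 d.
Distance = v·t = 0.10 m/s × 1.277e+05 s = 1.277e+04 m = 12.77 km.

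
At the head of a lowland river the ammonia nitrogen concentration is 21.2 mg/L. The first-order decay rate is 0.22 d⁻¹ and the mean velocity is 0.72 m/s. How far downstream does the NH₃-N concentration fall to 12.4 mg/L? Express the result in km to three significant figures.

152 km

From C = C₀·e^(−kt), t = ln(C₀/C)/k = ln(21.2/12.4)/0.22 = 0.5363/0.22 = 2.438 d.
Distance = v·t = 0.72 m/s × 2.106e+05 s = 1.516e+05 m = 151.6 km.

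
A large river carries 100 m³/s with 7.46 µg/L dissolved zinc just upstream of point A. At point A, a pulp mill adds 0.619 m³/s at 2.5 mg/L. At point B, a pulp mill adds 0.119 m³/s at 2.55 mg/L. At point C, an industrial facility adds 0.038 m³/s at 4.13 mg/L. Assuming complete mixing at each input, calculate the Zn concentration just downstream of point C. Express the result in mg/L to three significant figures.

7.46 µg/L = 0.00746 mg/L.
After input A: C = (100·0.00746 + 0.619·2.5) / 100.6 = 0.02279 mg/L.
After input B: C = (100.6·0.02279 + 0.119·2.55) / 100.7 = 0.02578 mg/L.
After input C: C = (100.7·0.02578 + 0.038·4.13) / 100.8 = 0.02733 mg/L.

0.0273 mg/L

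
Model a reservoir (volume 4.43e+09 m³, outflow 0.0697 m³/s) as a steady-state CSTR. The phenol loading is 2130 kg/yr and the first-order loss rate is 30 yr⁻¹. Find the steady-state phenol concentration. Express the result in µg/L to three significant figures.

Outflow Q = 0.0697 m³/s × 3.156e+07 s/yr = 2.2e+06 m³/yr.
Steady-state CSTR mass balance: W = Q·C + k·V·C, so C = W/(Q + kV).
Q + kV = 2.2e+06 + 30·4.43e+09 = 1.329e+11 m³/yr.
C = 2130/1.329e+11 = 1.603e-08 kg/m³ = 1.603e-05 mg/L = 0.01603 µg/L.

0.0160 µg/L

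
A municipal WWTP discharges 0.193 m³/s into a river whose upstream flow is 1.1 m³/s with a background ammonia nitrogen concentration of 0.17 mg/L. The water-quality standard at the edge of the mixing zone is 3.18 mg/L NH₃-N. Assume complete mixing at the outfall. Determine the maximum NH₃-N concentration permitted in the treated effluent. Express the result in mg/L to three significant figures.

20.3 mg/L

Mass balance: 3.18·1.293 = 0.193·Cₑ + 1.1·0.17.
Cₑ = (4.112 − 0.187) / 0.193 = 20.34 mg/L.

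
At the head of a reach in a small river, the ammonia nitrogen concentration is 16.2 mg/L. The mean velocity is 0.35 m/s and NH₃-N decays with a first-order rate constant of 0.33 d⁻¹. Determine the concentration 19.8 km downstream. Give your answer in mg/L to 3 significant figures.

13.1 mg/L

Travel time t = 19.8 km / 0.35 m/s = 1.98e+04/0.35 = 5.657e+04 s = 0.6548 d.
First-order decay: C = 16.2·exp(−0.33·0.6548) = 16.2·0.8057 = 13.05 mg/L.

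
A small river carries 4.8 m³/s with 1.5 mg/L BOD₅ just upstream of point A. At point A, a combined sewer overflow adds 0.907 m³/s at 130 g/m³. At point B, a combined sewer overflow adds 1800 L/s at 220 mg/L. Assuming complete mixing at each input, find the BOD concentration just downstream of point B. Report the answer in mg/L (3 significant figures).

After input A: C = (4.8·1.5 + 0.907·130) / 5.707 = 21.92 mg/L.
1800 L/s = 1.8 m³/s.
After input B: C = (5.707·21.92 + 1.8·220) / 7.507 = 69.42 mg/L.

69.4 mg/L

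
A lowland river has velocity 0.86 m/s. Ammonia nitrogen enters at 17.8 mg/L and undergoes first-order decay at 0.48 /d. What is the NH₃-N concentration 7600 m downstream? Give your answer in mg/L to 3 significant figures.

Travel time t = 7600 m / 0.86 m/s = 7600/0.86 = 8837 s = 0.1023 d.
First-order decay: C = 17.8·exp(−0.48·0.1023) = 17.8·0.9521 = 16.95 mg/L.

16.9 mg/L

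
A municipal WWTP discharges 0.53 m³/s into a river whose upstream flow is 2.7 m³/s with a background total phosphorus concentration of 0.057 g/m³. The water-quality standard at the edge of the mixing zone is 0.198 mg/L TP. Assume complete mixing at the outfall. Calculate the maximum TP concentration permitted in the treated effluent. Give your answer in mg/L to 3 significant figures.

Mass balance: 0.198·3.23 = 0.53·Cₑ + 2.7·0.057.
Cₑ = (0.6395 − 0.1539) / 0.53 = 0.9163 mg/L.

0.916 mg/L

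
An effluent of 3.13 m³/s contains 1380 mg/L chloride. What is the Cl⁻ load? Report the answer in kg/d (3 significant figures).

Mass flux = Q·C = 3.13 m³/s × 1380 g/m³ = 4319 g/s.
= 4319 g/s × 86.4 = 3.732e+05 kg/d.

373000 kg/d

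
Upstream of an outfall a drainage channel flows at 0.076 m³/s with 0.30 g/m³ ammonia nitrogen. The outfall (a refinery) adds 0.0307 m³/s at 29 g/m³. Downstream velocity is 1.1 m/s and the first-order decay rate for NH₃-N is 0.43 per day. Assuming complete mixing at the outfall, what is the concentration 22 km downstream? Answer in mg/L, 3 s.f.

7.75 mg/L

After complete mixing, C₀ = (0.0307·29 + 0.076·0.3) / 0.1067 = 8.558 mg/L.
Travel time t = 2.2e+04 m / 1.1 m/s = 2e+04 s = 0.2315 d.
C = 8.558·exp(−0.43·0.2315) = 8.558·0.9053 = 7.747 mg/L.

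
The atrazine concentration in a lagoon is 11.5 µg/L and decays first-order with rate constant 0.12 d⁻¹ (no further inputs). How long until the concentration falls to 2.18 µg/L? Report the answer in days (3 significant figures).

13.9 d

t = ln(C₀/C)/k = ln(11.5/2.18)/0.12 = 1.663/0.12 = 13.86 d.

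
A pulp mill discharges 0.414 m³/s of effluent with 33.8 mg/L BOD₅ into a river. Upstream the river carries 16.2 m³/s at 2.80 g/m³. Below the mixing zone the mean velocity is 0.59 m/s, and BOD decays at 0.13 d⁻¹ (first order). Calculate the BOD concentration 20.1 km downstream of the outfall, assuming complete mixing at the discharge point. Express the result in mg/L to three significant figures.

3.39 mg/L

After complete mixing, C₀ = (0.414·33.8 + 16.2·2.8) / 16.61 = 3.572 mg/L.
Travel time t = 2.01e+04 m / 0.59 m/s = 3.407e+04 s = 0.3943 d.
C = 3.572·exp(−0.13·0.3943) = 3.572·0.95 = 3.394 mg/L.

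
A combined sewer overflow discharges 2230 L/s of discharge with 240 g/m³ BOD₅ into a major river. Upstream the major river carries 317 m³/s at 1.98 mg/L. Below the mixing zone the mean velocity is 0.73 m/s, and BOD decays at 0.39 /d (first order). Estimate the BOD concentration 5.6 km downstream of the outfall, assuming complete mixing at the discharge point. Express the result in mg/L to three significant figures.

3.52 mg/L

2230 L/s = 2.23 m³/s.
After complete mixing, C₀ = (2.23·240 + 317·1.98) / 319.2 = 3.643 mg/L.
Travel time t = 5600 m / 0.73 m/s = 7671 s = 0.08879 d.
C = 3.643·exp(−0.39·0.08879) = 3.643·0.966 = 3.519 mg/L.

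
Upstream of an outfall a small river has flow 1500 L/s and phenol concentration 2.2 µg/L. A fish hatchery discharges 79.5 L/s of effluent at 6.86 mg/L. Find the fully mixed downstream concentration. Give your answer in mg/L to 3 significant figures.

79.5 L/s = 0.0795 m³/s.
1500 L/s = 1.5 m³/s.
2.2 µg/L = 0.0022 mg/L.
Conservation of mass across the mixing zone: C = (0.0795·6.86 + 1.5·0.0022) / (0.0795 + 1.5) = 0.5487/1.579 = 0.3474 mg/L.

0.347 mg/L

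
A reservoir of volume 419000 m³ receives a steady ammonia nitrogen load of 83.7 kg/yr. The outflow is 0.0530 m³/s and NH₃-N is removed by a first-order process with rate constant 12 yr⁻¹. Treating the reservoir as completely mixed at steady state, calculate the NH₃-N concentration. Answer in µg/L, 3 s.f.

Outflow Q = 0.0530 m³/s × 3.156e+07 s/yr = 1.673e+06 m³/yr.
Steady-state CSTR mass balance: W = Q·C + k·V·C, so C = W/(Q + kV).
Q + kV = 1.673e+06 + 12·419000 = 6.701e+06 m³/yr.
C = 83.7/6.701e+06 = 1.249e-05 kg/m³ = 0.01249 mg/L = 12.49 µg/L.

12.5 µg/L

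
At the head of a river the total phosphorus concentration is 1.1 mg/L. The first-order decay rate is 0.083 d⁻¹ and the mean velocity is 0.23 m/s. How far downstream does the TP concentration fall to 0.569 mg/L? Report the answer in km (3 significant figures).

158 km

From C = C₀·e^(−kt), t = ln(C₀/C)/k = ln(1.1/0.569)/0.083 = 0.6592/0.083 = 7.942 d.
Distance = v·t = 0.23 m/s × 6.862e+05 s = 1.578e+05 m = 157.8 km.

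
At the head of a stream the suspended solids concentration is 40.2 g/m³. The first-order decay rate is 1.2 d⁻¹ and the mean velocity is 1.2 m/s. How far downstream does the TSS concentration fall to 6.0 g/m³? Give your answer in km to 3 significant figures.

164 km

From C = C₀·e^(−kt), t = ln(C₀/C)/k = ln(40.2/6.0)/1.2 = 1.902/1.2 = 1.585 d.
Distance = v·t = 1.2 m/s × 1.37e+05 s = 1.643e+05 m = 164.3 km.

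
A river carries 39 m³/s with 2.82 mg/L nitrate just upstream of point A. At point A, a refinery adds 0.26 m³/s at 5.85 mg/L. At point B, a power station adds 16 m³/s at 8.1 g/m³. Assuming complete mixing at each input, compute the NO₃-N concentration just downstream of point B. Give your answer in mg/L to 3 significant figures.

4.36 mg/L

After input A: C = (39·2.82 + 0.26·5.85) / 39.26 = 2.84 mg/L.
After input B: C = (39.26·2.84 + 16·8.1) / 55.26 = 4.363 mg/L.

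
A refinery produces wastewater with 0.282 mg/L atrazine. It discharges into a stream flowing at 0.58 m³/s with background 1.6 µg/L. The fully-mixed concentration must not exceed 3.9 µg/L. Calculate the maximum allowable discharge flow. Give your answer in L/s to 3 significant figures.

1.6 µg/L = 0.0016 mg/L.
3.9 µg/L = 0.0039 mg/L.
Mass balance at complete mixing: C_std·(Q_w + Q_r) = Q_w·C_e + Q_r·C_b.
Rearranging, Q_w = Q_r·(C_std − C_b)/(C_e − C_std) = 0.58·(0.0039 − 0.0016) / (0.282 − 0.0039) = 0.004797 m³/s.
= 4.797 L/s.

4.80 L/s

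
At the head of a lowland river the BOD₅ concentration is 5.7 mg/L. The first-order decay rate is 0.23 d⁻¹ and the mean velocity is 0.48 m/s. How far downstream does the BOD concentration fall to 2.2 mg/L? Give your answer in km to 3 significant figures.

From C = C₀·e^(−kt), t = ln(C₀/C)/k = ln(5.7/2.2)/0.23 = 0.952/0.23 = 4.139 d.
Distance = v·t = 0.48 m/s × 3.576e+05 s = 1.717e+05 m = 171.7 km.

172 km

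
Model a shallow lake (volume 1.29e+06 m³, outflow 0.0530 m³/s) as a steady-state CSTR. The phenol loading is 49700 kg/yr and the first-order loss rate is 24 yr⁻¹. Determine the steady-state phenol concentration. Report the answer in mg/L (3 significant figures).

1.52 mg/L

Outflow Q = 0.0530 m³/s × 3.156e+07 s/yr = 1.673e+06 m³/yr.
Steady-state CSTR mass balance: W = Q·C + k·V·C, so C = W/(Q + kV).
Q + kV = 1.673e+06 + 24·1.29e+06 = 3.263e+07 m³/yr.
C = 49700/3.263e+07 = 0.001523 kg/m³ = 1.523 mg/L.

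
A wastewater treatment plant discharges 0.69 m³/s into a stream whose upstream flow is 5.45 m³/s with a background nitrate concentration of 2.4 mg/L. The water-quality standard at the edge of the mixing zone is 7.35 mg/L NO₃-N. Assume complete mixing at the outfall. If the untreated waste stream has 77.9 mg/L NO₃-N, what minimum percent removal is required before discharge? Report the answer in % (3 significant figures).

40.4 %

Mass balance: 7.35·6.14 = 0.69·Cₑ + 5.45·2.4.
Cₑ = (45.13 − 13.08) / 0.69 = 46.45 mg/L.
Required removal = 1 − 46.45/77.9 = 40.38 %.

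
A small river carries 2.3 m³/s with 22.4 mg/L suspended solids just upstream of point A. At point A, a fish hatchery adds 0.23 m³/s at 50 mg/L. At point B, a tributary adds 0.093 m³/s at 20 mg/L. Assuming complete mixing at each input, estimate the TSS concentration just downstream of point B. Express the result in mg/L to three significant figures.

24.7 mg/L

After input A: C = (2.3·22.4 + 0.23·50) / 2.53 = 24.91 mg/L.
After input B: C = (2.53·24.91 + 0.093·20) / 2.623 = 24.74 mg/L.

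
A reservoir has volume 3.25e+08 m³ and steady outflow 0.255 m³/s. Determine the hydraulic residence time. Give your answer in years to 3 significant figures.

40.4 yr

Q = 0.255 m³/s × 3.156e+07 s/yr = 8.047e+06 m³/yr.
Hydraulic residence time τ = V/Q = 3.25e+08/8.047e+06 = 40.39 yr.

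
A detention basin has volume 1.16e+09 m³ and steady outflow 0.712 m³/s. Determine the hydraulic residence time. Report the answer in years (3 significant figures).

Q = 0.712 m³/s × 3.156e+07 s/yr = 2.247e+07 m³/yr.
Hydraulic residence time τ = V/Q = 1.16e+09/2.247e+07 = 51.63 yr.

51.6 yr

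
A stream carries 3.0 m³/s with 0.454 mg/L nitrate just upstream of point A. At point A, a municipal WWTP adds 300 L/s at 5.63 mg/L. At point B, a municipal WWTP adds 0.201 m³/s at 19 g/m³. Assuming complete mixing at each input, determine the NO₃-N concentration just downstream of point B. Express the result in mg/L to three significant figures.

300 L/s = 0.3 m³/s.
After input A: C = (3·0.454 + 0.3·5.63) / 3.3 = 0.9245 mg/L.
After input B: C = (3.3·0.9245 + 0.201·19) / 3.501 = 1.962 mg/L.

1.96 mg/L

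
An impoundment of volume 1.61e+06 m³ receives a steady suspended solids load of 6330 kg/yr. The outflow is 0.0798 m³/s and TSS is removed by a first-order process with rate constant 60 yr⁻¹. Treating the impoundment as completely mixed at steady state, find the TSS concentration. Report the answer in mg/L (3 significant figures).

0.0639 mg/L

Outflow Q = 0.0798 m³/s × 3.156e+07 s/yr = 2.518e+06 m³/yr.
Steady-state CSTR mass balance: W = Q·C + k·V·C, so C = W/(Q + kV).
Q + kV = 2.518e+06 + 60·1.61e+06 = 9.912e+07 m³/yr.
C = 6330/9.912e+07 = 6.386e-05 kg/m³ = 0.06386 mg/L.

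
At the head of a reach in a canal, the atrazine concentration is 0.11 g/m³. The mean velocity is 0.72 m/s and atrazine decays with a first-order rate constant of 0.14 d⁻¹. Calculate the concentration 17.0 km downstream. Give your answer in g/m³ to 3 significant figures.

Travel time t = 17.0 km / 0.72 m/s = 1.7e+04/0.72 = 2.361e+04 s = 0.2733 d.
First-order decay: C = 0.11·exp(−0.14·0.2733) = 0.11·0.9625 = 0.1059 g/m³.

0.106 g/m³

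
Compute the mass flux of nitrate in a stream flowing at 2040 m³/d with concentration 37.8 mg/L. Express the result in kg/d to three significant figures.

2040 m³/d = 0.02361 m³/s.
Mass flux = Q·C = 0.02361 m³/s × 37.8 g/m³ = 0.8925 g/s.
= 0.8925 g/s × 86.4 = 77.11 kg/d.

77.1 kg/d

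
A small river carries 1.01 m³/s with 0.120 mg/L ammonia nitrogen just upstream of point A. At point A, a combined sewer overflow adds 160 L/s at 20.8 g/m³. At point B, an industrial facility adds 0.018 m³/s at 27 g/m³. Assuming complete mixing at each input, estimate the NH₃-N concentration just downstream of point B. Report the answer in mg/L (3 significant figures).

160 L/s = 0.16 m³/s.
After input A: C = (1.01·0.12 + 0.16·20.8) / 1.17 = 2.948 mg/L.
After input B: C = (1.17·2.948 + 0.018·27) / 1.188 = 3.312 mg/L.

3.31 mg/L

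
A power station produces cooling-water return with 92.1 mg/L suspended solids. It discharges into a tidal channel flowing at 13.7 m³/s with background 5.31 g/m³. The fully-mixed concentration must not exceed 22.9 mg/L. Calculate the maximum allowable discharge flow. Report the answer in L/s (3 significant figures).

Mass balance at complete mixing: C_std·(Q_w + Q_r) = Q_w·C_e + Q_r·C_b.
Rearranging, Q_w = Q_r·(C_std − C_b)/(C_e − C_std) = 13.7·(22.9 − 5.31) / (92.1 − 22.9) = 3.482 m³/s.
= 3482 L/s.

3480 L/s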